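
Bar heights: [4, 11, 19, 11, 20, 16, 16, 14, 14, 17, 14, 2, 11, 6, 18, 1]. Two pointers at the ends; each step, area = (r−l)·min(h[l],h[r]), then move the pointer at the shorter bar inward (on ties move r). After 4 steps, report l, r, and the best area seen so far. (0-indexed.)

l=0 r=15: min(4,1)*15=15 best=15 *, r--
l=0 r=14: min(4,18)*14=56 best=56 *, l++
l=1 r=14: min(11,18)*13=143 best=143 *, l++
l=2 r=14: min(19,18)*12=216 best=216 *, r--

l=2, r=13, best area=216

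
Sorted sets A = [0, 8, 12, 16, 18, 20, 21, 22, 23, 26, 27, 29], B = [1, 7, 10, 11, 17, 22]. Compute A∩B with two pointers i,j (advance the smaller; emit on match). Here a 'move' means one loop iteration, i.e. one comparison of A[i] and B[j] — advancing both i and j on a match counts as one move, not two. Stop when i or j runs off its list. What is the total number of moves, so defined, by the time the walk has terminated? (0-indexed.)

13 moves

i=0 j=0: 0<1, i++
i=1 j=0: 8>1, j++
i=1 j=1: 8>7, j++
i=1 j=2: 8<10, i++
i=2 j=2: 12>10, j++
i=2 j=3: 12>11, j++
i=2 j=4: 12<17, i++
i=3 j=4: 16<17, i++
i=4 j=4: 18>17, j++
i=4 j=5: 18<22, i++
i=5 j=5: 20<22, i++
i=6 j=5: 21<22, i++
i=7 j=5: 22==22 emit, i++,j++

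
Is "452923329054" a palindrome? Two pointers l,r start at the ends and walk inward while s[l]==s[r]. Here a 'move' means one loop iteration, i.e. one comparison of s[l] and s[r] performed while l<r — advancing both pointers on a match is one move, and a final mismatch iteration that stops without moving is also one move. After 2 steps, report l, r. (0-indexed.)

l=2, r=9

l=0 r=11: '4'=='4', l++,r--
l=1 r=10: '5'=='5', l++,r--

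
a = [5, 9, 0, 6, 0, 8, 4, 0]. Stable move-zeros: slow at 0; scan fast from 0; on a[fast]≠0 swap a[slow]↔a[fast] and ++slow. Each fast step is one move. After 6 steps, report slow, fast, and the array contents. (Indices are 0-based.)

(s=0,f=0) a[fast]=5≠0 swap→a[0]=5 → slow++,fast++
(s=1,f=1) a[fast]=9≠0 swap→a[1]=9 → slow++,fast++
(s=2,f=2) a[fast]=0 → fast++
(s=2,f=3) a[fast]=6≠0 swap→a[2]=6 → slow++,fast++
(s=3,f=4) a[fast]=0 → fast++
(s=3,f=5) a[fast]=8≠0 swap→a[3]=8 → slow++,fast++

slow=4, fast=6, a=[5, 9, 6, 8, 0, 0, 4, 0]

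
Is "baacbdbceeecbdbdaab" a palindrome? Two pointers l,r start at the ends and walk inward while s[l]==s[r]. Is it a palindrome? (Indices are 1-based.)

[1,19] 'b'=='b' → l++,r--
[2,18] 'a'=='a' → l++,r--
[3,17] 'a'=='a' → l++,r--
[4,16] 'c'!='d' → stop

not a palindrome (mismatch at 4,16)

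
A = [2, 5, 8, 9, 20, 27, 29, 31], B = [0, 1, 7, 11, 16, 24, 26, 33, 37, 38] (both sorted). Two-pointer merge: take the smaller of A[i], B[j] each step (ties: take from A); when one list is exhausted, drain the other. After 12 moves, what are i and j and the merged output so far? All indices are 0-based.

i=5, j=7, merged so far=[0, 1, 2, 5, 7, 8, 9, 11, 16, 20, 24, 26]

i=0 j=0: A[i]=2>B[j]=0 take 0, j++
i=0 j=1: A[i]=2>B[j]=1 take 1, j++
i=0 j=2: A[i]=2<=B[j]=7 take 2, i++
i=1 j=2: A[i]=5<=B[j]=7 take 5, i++
i=2 j=2: A[i]=8>B[j]=7 take 7, j++
i=2 j=3: A[i]=8<=B[j]=11 take 8, i++
i=3 j=3: A[i]=9<=B[j]=11 take 9, i++
i=4 j=3: A[i]=20>B[j]=11 take 11, j++
i=4 j=4: A[i]=20>B[j]=16 take 16, j++
i=4 j=5: A[i]=20<=B[j]=24 take 20, i++
i=5 j=5: A[i]=27>B[j]=24 take 24, j++
i=5 j=6: A[i]=27>B[j]=26 take 26, j++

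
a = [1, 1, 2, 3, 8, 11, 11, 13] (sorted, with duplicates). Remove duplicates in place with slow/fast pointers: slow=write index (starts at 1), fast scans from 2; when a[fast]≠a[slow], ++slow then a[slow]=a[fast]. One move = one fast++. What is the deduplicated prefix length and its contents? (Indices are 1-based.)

slow=1 fast=2: a[fast]=1=a[slow] dup, fast++
slow=1 fast=3: a[fast]=2≠a[slow]=1 write a[2]=2, slow++,fast++
slow=2 fast=4: a[fast]=3≠a[slow]=2 write a[3]=3, slow++,fast++
slow=3 fast=5: a[fast]=8≠a[slow]=3 write a[4]=8, slow++,fast++
slow=4 fast=6: a[fast]=11≠a[slow]=8 write a[5]=11, slow++,fast++
slow=5 fast=7: a[fast]=11=a[slow] dup, fast++
slow=5 fast=8: a[fast]=13≠a[slow]=11 write a[6]=13, slow++,fast++

length 6; prefix = [1, 2, 3, 8, 11, 13]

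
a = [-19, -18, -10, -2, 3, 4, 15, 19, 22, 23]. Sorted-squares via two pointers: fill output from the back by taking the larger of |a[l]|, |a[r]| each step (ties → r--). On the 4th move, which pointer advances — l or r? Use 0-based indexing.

l

[0,9] |-19|<=|23| out[9]=529 → r--
[0,8] |-19|<=|22| out[8]=484 → r--
[0,7] |-19|<=|19| out[7]=361 → r--
[0,6] |-19|>|15| out[6]=361 → l++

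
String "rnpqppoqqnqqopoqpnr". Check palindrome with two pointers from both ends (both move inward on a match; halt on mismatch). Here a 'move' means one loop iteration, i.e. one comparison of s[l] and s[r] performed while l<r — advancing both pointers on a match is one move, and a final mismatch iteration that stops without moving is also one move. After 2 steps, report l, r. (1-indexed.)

l=3, r=17

[1,19] 'r'=='r' → l++,r--
[2,18] 'n'=='n' → l++,r--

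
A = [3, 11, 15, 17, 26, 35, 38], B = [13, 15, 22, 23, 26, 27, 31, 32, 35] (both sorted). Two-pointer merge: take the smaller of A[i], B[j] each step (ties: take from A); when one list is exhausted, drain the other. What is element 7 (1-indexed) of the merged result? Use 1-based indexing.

merged[7] = 22

[i=1,j=1] A[i]=3<=B[j]=13 take 3 → i++
[i=2,j=1] A[i]=11<=B[j]=13 take 11 → i++
[i=3,j=1] A[i]=15>B[j]=13 take 13 → j++
[i=3,j=2] A[i]=15<=B[j]=15 take 15 → i++
[i=4,j=2] A[i]=17>B[j]=15 take 15 → j++
[i=4,j=3] A[i]=17<=B[j]=22 take 17 → i++
[i=5,j=3] A[i]=26>B[j]=22 take 22 → j++
[i=5,j=4] A[i]=26>B[j]=23 take 23 → j++
[i=5,j=5] A[i]=26<=B[j]=26 take 26 → i++
[i=6,j=5] A[i]=35>B[j]=26 take 26 → j++
[i=6,j=6] A[i]=35>B[j]=27 take 27 → j++
[i=6,j=7] A[i]=35>B[j]=31 take 31 → j++
[i=6,j=8] A[i]=35>B[j]=32 take 32 → j++
[i=6,j=9] A[i]=35<=B[j]=35 take 35 → i++
[i=7,j=9] A[i]=38>B[j]=35 take 35 → j++
[i=7,j=10] B done, take A[i]=38 → i++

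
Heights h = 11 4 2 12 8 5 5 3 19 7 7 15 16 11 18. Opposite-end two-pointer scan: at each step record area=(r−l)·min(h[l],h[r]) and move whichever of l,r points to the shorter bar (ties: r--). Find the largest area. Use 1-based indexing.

l=1 r=15: min(11,18)*14=154 best=154 *, l++
l=2 r=15: min(4,18)*13=52 best=154, l++
l=3 r=15: min(2,18)*12=24 best=154, l++
l=4 r=15: min(12,18)*11=132 best=154, l++
l=5 r=15: min(8,18)*10=80 best=154, l++
l=6 r=15: min(5,18)*9=45 best=154, l++
l=7 r=15: min(5,18)*8=40 best=154, l++
l=8 r=15: min(3,18)*7=21 best=154, l++
l=9 r=15: min(19,18)*6=108 best=154, r--
l=9 r=14: min(19,11)*5=55 best=154, r--
l=9 r=13: min(19,16)*4=64 best=154, r--
l=9 r=12: min(19,15)*3=45 best=154, r--
l=9 r=11: min(19,7)*2=14 best=154, r--
l=9 r=10: min(19,7)*1=7 best=154, r--

max area = 154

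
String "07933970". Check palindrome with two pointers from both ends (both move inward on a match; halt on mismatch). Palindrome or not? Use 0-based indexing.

l=0 r=7: '0'=='0', l++,r--
l=1 r=6: '7'=='7', l++,r--
l=2 r=5: '9'=='9', l++,r--
l=3 r=4: '3'=='3', l++,r--

palindrome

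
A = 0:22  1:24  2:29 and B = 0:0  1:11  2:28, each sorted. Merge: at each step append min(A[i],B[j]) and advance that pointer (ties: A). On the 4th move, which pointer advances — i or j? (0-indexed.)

i

[i=0,j=0] A[i]=22>B[j]=0 take 0 → j++
[i=0,j=1] A[i]=22>B[j]=11 take 11 → j++
[i=0,j=2] A[i]=22<=B[j]=28 take 22 → i++
[i=1,j=2] A[i]=24<=B[j]=28 take 24 → i++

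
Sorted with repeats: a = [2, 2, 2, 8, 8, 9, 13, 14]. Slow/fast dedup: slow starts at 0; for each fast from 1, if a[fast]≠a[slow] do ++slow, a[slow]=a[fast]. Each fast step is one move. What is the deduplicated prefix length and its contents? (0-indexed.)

length 5; prefix = [2, 8, 9, 13, 14]

slow=0 fast=1: a[fast]=2=a[slow] dup, fast++
slow=0 fast=2: a[fast]=2=a[slow] dup, fast++
slow=0 fast=3: a[fast]=8≠a[slow]=2 write a[1]=8, slow++,fast++
slow=1 fast=4: a[fast]=8=a[slow] dup, fast++
slow=1 fast=5: a[fast]=9≠a[slow]=8 write a[2]=9, slow++,fast++
slow=2 fast=6: a[fast]=13≠a[slow]=9 write a[3]=13, slow++,fast++
slow=3 fast=7: a[fast]=14≠a[slow]=13 write a[4]=14, slow++,fast++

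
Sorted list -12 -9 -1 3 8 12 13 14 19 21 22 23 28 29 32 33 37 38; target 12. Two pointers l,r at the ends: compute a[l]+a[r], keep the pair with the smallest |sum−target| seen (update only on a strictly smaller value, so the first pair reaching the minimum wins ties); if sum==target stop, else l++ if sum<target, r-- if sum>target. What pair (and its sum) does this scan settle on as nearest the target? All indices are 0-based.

[0,17] -12+38=26 d=14 * → r--
[0,16] -12+37=25 d=13 * → r--
[0,15] -12+33=21 d=9 * → r--
[0,14] -12+32=20 d=8 * → r--
[0,13] -12+29=17 d=5 * → r--
[0,12] -12+28=16 d=4 * → r--
[0,11] -12+23=11 d=1 * → l++
[1,11] -9+23=14 d=2 → r--
[1,10] -9+22=13 d=1 → r--
[1,9] -9+21=12 d=0 * → stop

pair (-9, 21) with sum 12 (|Δ|=0)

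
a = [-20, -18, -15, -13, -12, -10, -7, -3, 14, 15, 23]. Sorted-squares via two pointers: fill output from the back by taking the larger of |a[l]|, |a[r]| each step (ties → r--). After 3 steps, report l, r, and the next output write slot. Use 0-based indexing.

l=2, r=9, next write slot=7

[0,10] |-20|<=|23| out[10]=529 → r--
[0,9] |-20|>|15| out[9]=400 → l++
[1,9] |-18|>|15| out[8]=324 → l++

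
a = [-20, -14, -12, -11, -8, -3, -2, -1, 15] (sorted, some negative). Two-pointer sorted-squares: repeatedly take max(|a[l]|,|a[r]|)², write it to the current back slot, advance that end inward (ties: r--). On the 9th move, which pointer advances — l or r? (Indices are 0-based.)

[0,8] |-20|>|15| out[8]=400 → l++
[1,8] |-14|<=|15| out[7]=225 → r--
[1,7] |-14|>|-1| out[6]=196 → l++
[2,7] |-12|>|-1| out[5]=144 → l++
[3,7] |-11|>|-1| out[4]=121 → l++
[4,7] |-8|>|-1| out[3]=64 → l++
[5,7] |-3|>|-1| out[2]=9 → l++
[6,7] |-2|>|-1| out[1]=4 → l++
[7,7] |-1|<=|-1| out[0]=1 → r--

r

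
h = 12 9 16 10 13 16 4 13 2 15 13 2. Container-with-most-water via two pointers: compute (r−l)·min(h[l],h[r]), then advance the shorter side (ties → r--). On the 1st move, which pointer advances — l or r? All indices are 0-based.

[0,11] min(12,2)*11=22 best=22 * → r--

r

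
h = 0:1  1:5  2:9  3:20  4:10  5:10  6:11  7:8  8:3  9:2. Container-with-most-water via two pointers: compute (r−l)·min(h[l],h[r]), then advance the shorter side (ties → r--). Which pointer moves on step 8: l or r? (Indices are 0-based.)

r

[0,9] min(1,2)*9=9 best=9 * → l++
[1,9] min(5,2)*8=16 best=16 * → r--
[1,8] min(5,3)*7=21 best=21 * → r--
[1,7] min(5,8)*6=30 best=30 * → l++
[2,7] min(9,8)*5=40 best=40 * → r--
[2,6] min(9,11)*4=36 best=40 → l++
[3,6] min(20,11)*3=33 best=40 → r--
[3,5] min(20,10)*2=20 best=40 → r--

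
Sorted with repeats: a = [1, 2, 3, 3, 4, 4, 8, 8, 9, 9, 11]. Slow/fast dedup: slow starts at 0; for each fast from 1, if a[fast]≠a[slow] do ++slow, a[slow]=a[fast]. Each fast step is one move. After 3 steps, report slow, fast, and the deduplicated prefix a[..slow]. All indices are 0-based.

slow=0 fast=1: a[fast]=2≠a[slow]=1 write a[1]=2, slow++,fast++
slow=1 fast=2: a[fast]=3≠a[slow]=2 write a[2]=3, slow++,fast++
slow=2 fast=3: a[fast]=3=a[slow] dup, fast++

slow=2, fast=4, prefix=[1, 2, 3]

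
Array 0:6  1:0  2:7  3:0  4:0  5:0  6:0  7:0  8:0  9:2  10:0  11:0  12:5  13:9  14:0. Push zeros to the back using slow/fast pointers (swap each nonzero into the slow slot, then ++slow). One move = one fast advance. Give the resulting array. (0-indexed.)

[6, 7, 2, 5, 9, 0, 0, 0, 0, 0, 0, 0, 0, 0, 0]

slow=0 fast=0: a[fast]=6≠0 swap→a[0]=6, slow++,fast++
slow=1 fast=1: a[fast]=0, fast++
slow=1 fast=2: a[fast]=7≠0 swap→a[1]=7, slow++,fast++
slow=2 fast=3: a[fast]=0, fast++
slow=2 fast=4: a[fast]=0, fast++
slow=2 fast=5: a[fast]=0, fast++
slow=2 fast=6: a[fast]=0, fast++
slow=2 fast=7: a[fast]=0, fast++
slow=2 fast=8: a[fast]=0, fast++
slow=2 fast=9: a[fast]=2≠0 swap→a[2]=2, slow++,fast++
slow=3 fast=10: a[fast]=0, fast++
slow=3 fast=11: a[fast]=0, fast++
slow=3 fast=12: a[fast]=5≠0 swap→a[3]=5, slow++,fast++
slow=4 fast=13: a[fast]=9≠0 swap→a[4]=9, slow++,fast++
slow=5 fast=14: a[fast]=0, fast++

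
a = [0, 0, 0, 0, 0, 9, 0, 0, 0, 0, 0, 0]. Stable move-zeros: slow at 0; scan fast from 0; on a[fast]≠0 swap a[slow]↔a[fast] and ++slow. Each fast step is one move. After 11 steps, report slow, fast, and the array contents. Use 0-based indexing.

(s=0,f=0) a[fast]=0 → fast++
(s=0,f=1) a[fast]=0 → fast++
(s=0,f=2) a[fast]=0 → fast++
(s=0,f=3) a[fast]=0 → fast++
(s=0,f=4) a[fast]=0 → fast++
(s=0,f=5) a[fast]=9≠0 swap→a[0]=9 → slow++,fast++
(s=1,f=6) a[fast]=0 → fast++
(s=1,f=7) a[fast]=0 → fast++
(s=1,f=8) a[fast]=0 → fast++
(s=1,f=9) a[fast]=0 → fast++
(s=1,f=10) a[fast]=0 → fast++

slow=1, fast=11, a=[9, 0, 0, 0, 0, 0, 0, 0, 0, 0, 0, 0]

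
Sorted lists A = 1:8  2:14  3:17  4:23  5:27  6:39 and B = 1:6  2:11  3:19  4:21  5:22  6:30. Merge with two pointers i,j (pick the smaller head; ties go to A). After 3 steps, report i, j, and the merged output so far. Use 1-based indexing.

i=2, j=3, merged so far=[6, 8, 11]

i=1 j=1: A[i]=8>B[j]=6 take 6, j++
i=1 j=2: A[i]=8<=B[j]=11 take 8, i++
i=2 j=2: A[i]=14>B[j]=11 take 11, j++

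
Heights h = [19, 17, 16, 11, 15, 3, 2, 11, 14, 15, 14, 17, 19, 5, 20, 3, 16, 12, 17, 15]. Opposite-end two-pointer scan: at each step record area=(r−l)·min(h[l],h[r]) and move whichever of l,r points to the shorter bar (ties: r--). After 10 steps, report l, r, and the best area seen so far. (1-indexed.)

l=6, r=15, best area=306

l=1 r=20: min(19,15)*19=285 best=285 *, r--
l=1 r=19: min(19,17)*18=306 best=306 *, r--
l=1 r=18: min(19,12)*17=204 best=306, r--
l=1 r=17: min(19,16)*16=256 best=306, r--
l=1 r=16: min(19,3)*15=45 best=306, r--
l=1 r=15: min(19,20)*14=266 best=306, l++
l=2 r=15: min(17,20)*13=221 best=306, l++
l=3 r=15: min(16,20)*12=192 best=306, l++
l=4 r=15: min(11,20)*11=121 best=306, l++
l=5 r=15: min(15,20)*10=150 best=306, l++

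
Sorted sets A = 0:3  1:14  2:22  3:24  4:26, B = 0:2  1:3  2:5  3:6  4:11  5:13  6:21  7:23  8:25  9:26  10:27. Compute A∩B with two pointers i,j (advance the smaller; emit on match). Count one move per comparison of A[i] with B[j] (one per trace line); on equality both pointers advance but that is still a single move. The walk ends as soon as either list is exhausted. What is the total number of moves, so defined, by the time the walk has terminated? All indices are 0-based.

13 moves

[i=0,j=0] 3>2 → j++
[i=0,j=1] 3==3 emit → i++,j++
[i=1,j=2] 14>5 → j++
[i=1,j=3] 14>6 → j++
[i=1,j=4] 14>11 → j++
[i=1,j=5] 14>13 → j++
[i=1,j=6] 14<21 → i++
[i=2,j=6] 22>21 → j++
[i=2,j=7] 22<23 → i++
[i=3,j=7] 24>23 → j++
[i=3,j=8] 24<25 → i++
[i=4,j=8] 26>25 → j++
[i=4,j=9] 26==26 emit → i++,j++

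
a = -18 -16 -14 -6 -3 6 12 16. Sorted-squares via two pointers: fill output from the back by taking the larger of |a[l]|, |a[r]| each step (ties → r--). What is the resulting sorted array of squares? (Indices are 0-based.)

[9, 36, 36, 144, 196, 256, 256, 324]

[0,7] |-18|>|16| out[7]=324 → l++
[1,7] |-16|<=|16| out[6]=256 → r--
[1,6] |-16|>|12| out[5]=256 → l++
[2,6] |-14|>|12| out[4]=196 → l++
[3,6] |-6|<=|12| out[3]=144 → r--
[3,5] |-6|<=|6| out[2]=36 → r--
[3,4] |-6|>|-3| out[1]=36 → l++
[4,4] |-3|<=|-3| out[0]=9 → r--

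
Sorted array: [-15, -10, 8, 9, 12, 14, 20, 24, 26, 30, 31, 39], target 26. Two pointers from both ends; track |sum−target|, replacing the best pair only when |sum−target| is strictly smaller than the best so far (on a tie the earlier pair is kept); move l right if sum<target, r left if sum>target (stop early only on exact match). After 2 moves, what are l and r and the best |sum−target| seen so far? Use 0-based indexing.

l=0 r=11: -15+39=24 d=2 *, l++
l=1 r=11: -10+39=29 d=3, r--

l=1, r=10, best |Δ|=2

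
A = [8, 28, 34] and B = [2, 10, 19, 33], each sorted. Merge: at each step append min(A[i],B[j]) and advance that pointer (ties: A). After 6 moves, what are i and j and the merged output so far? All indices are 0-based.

[i=0,j=0] A[i]=8>B[j]=2 take 2 → j++
[i=0,j=1] A[i]=8<=B[j]=10 take 8 → i++
[i=1,j=1] A[i]=28>B[j]=10 take 10 → j++
[i=1,j=2] A[i]=28>B[j]=19 take 19 → j++
[i=1,j=3] A[i]=28<=B[j]=33 take 28 → i++
[i=2,j=3] A[i]=34>B[j]=33 take 33 → j++

i=2, j=4, merged so far=[2, 8, 10, 19, 28, 33]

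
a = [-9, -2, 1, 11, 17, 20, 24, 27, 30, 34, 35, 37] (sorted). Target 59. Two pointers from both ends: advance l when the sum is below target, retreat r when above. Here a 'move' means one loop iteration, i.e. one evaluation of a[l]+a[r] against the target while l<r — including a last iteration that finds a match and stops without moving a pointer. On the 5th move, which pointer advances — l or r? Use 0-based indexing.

l

l=0 r=11: -9+37=28 <59, l++
l=1 r=11: -2+37=35 <59, l++
l=2 r=11: 1+37=38 <59, l++
l=3 r=11: 11+37=48 <59, l++
l=4 r=11: 17+37=54 <59, l++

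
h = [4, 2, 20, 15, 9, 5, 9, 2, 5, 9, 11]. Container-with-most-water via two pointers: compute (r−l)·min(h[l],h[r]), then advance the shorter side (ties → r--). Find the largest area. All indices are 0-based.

max area = 88

l=0 r=10: min(4,11)*10=40 best=40 *, l++
l=1 r=10: min(2,11)*9=18 best=40, l++
l=2 r=10: min(20,11)*8=88 best=88 *, r--
l=2 r=9: min(20,9)*7=63 best=88, r--
l=2 r=8: min(20,5)*6=30 best=88, r--
l=2 r=7: min(20,2)*5=10 best=88, r--
l=2 r=6: min(20,9)*4=36 best=88, r--
l=2 r=5: min(20,5)*3=15 best=88, r--
l=2 r=4: min(20,9)*2=18 best=88, r--
l=2 r=3: min(20,15)*1=15 best=88, r--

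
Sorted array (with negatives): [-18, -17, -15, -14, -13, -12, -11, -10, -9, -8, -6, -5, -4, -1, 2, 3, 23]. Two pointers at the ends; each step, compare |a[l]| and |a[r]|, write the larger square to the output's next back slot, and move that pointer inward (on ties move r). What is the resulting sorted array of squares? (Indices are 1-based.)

l=1 r=17: |-18|<=|23| out[17]=529, r--
l=1 r=16: |-18|>|3| out[16]=324, l++
l=2 r=16: |-17|>|3| out[15]=289, l++
l=3 r=16: |-15|>|3| out[14]=225, l++
l=4 r=16: |-14|>|3| out[13]=196, l++
l=5 r=16: |-13|>|3| out[12]=169, l++
l=6 r=16: |-12|>|3| out[11]=144, l++
l=7 r=16: |-11|>|3| out[10]=121, l++
l=8 r=16: |-10|>|3| out[9]=100, l++
l=9 r=16: |-9|>|3| out[8]=81, l++
l=10 r=16: |-8|>|3| out[7]=64, l++
l=11 r=16: |-6|>|3| out[6]=36, l++
l=12 r=16: |-5|>|3| out[5]=25, l++
l=13 r=16: |-4|>|3| out[4]=16, l++
l=14 r=16: |-1|<=|3| out[3]=9, r--
l=14 r=15: |-1|<=|2| out[2]=4, r--
l=14 r=14: |-1|<=|-1| out[1]=1, r--

[1, 4, 9, 16, 25, 36, 64, 81, 100, 121, 144, 169, 196, 225, 289, 324, 529]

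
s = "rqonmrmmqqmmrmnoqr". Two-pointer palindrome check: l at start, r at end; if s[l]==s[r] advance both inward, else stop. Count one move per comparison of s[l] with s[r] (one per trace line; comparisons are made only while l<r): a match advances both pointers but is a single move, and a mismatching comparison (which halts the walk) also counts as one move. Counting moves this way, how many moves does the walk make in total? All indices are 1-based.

9 moves

[1,18] 'r'=='r' → l++,r--
[2,17] 'q'=='q' → l++,r--
[3,16] 'o'=='o' → l++,r--
[4,15] 'n'=='n' → l++,r--
[5,14] 'm'=='m' → l++,r--
[6,13] 'r'=='r' → l++,r--
[7,12] 'm'=='m' → l++,r--
[8,11] 'm'=='m' → l++,r--
[9,10] 'q'=='q' → l++,r--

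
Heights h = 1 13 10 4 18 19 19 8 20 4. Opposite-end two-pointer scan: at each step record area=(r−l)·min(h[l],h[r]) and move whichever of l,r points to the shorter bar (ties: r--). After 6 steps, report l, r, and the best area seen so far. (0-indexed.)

l=5, r=8, best area=91

[0,9] min(1,4)*9=9 best=9 * → l++
[1,9] min(13,4)*8=32 best=32 * → r--
[1,8] min(13,20)*7=91 best=91 * → l++
[2,8] min(10,20)*6=60 best=91 → l++
[3,8] min(4,20)*5=20 best=91 → l++
[4,8] min(18,20)*4=72 best=91 → l++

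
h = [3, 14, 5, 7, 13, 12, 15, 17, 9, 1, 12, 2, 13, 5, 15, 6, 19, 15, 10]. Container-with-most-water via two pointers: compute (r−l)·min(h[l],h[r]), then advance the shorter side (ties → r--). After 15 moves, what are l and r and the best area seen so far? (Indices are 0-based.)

l=13, r=16, best area=224

l=0 r=18: min(3,10)*18=54 best=54 *, l++
l=1 r=18: min(14,10)*17=170 best=170 *, r--
l=1 r=17: min(14,15)*16=224 best=224 *, l++
l=2 r=17: min(5,15)*15=75 best=224, l++
l=3 r=17: min(7,15)*14=98 best=224, l++
l=4 r=17: min(13,15)*13=169 best=224, l++
l=5 r=17: min(12,15)*12=144 best=224, l++
l=6 r=17: min(15,15)*11=165 best=224, r--
l=6 r=16: min(15,19)*10=150 best=224, l++
l=7 r=16: min(17,19)*9=153 best=224, l++
l=8 r=16: min(9,19)*8=72 best=224, l++
l=9 r=16: min(1,19)*7=7 best=224, l++
l=10 r=16: min(12,19)*6=72 best=224, l++
l=11 r=16: min(2,19)*5=10 best=224, l++
l=12 r=16: min(13,19)*4=52 best=224, l++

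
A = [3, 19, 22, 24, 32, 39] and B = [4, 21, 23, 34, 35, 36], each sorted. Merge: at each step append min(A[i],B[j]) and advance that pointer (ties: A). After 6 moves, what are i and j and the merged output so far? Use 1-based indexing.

i=4, j=4, merged so far=[3, 4, 19, 21, 22, 23]

[i=1,j=1] A[i]=3<=B[j]=4 take 3 → i++
[i=2,j=1] A[i]=19>B[j]=4 take 4 → j++
[i=2,j=2] A[i]=19<=B[j]=21 take 19 → i++
[i=3,j=2] A[i]=22>B[j]=21 take 21 → j++
[i=3,j=3] A[i]=22<=B[j]=23 take 22 → i++
[i=4,j=3] A[i]=24>B[j]=23 take 23 → j++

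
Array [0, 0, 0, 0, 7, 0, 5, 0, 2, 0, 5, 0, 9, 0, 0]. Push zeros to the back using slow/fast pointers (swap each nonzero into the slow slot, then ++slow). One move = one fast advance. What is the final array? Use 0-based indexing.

[7, 5, 2, 5, 9, 0, 0, 0, 0, 0, 0, 0, 0, 0, 0]

(s=0,f=0) a[fast]=0 → fast++
(s=0,f=1) a[fast]=0 → fast++
(s=0,f=2) a[fast]=0 → fast++
(s=0,f=3) a[fast]=0 → fast++
(s=0,f=4) a[fast]=7≠0 swap→a[0]=7 → slow++,fast++
(s=1,f=5) a[fast]=0 → fast++
(s=1,f=6) a[fast]=5≠0 swap→a[1]=5 → slow++,fast++
(s=2,f=7) a[fast]=0 → fast++
(s=2,f=8) a[fast]=2≠0 swap→a[2]=2 → slow++,fast++
(s=3,f=9) a[fast]=0 → fast++
(s=3,f=10) a[fast]=5≠0 swap→a[3]=5 → slow++,fast++
(s=4,f=11) a[fast]=0 → fast++
(s=4,f=12) a[fast]=9≠0 swap→a[4]=9 → slow++,fast++
(s=5,f=13) a[fast]=0 → fast++
(s=5,f=14) a[fast]=0 → fast++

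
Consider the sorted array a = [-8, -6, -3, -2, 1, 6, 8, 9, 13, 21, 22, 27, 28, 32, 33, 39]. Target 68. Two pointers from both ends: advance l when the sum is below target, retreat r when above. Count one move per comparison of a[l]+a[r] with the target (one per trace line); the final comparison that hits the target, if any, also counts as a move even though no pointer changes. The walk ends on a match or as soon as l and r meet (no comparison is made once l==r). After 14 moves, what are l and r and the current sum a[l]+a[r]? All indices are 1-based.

l=14, r=15, sum=65

l=1 r=16: -8+39=31 <68, l++
l=2 r=16: -6+39=33 <68, l++
l=3 r=16: -3+39=36 <68, l++
l=4 r=16: -2+39=37 <68, l++
l=5 r=16: 1+39=40 <68, l++
l=6 r=16: 6+39=45 <68, l++
l=7 r=16: 8+39=47 <68, l++
l=8 r=16: 9+39=48 <68, l++
l=9 r=16: 13+39=52 <68, l++
l=10 r=16: 21+39=60 <68, l++
l=11 r=16: 22+39=61 <68, l++
l=12 r=16: 27+39=66 <68, l++
l=13 r=16: 28+39=67 <68, l++
l=14 r=16: 32+39=71 >68, r--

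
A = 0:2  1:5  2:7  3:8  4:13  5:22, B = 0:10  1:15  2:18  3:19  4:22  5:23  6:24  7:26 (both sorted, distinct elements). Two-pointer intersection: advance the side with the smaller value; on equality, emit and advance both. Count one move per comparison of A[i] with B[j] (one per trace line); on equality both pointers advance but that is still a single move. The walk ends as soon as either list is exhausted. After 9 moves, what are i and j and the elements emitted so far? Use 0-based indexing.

i=5, j=4, emitted=[]

i=0 j=0: 2<10, i++
i=1 j=0: 5<10, i++
i=2 j=0: 7<10, i++
i=3 j=0: 8<10, i++
i=4 j=0: 13>10, j++
i=4 j=1: 13<15, i++
i=5 j=1: 22>15, j++
i=5 j=2: 22>18, j++
i=5 j=3: 22>19, j++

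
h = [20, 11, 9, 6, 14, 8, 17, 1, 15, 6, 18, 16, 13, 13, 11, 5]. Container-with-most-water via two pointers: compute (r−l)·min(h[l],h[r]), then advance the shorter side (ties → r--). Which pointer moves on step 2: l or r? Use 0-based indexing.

r

l=0 r=15: min(20,5)*15=75 best=75 *, r--
l=0 r=14: min(20,11)*14=154 best=154 *, r--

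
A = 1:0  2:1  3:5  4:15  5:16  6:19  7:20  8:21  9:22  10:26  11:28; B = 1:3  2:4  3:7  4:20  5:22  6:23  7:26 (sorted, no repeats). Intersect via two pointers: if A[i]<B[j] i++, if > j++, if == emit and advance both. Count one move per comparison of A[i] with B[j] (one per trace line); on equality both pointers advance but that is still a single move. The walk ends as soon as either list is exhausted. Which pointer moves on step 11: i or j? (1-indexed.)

i=1 j=1: 0<3, i++
i=2 j=1: 1<3, i++
i=3 j=1: 5>3, j++
i=3 j=2: 5>4, j++
i=3 j=3: 5<7, i++
i=4 j=3: 15>7, j++
i=4 j=4: 15<20, i++
i=5 j=4: 16<20, i++
i=6 j=4: 19<20, i++
i=7 j=4: 20==20 emit, i++,j++
i=8 j=5: 21<22, i++

i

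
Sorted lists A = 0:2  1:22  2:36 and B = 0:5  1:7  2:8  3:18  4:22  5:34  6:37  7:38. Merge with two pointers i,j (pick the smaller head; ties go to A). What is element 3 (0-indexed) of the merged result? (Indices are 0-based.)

merged[3] = 8

i=0 j=0: A[i]=2<=B[j]=5 take 2, i++
i=1 j=0: A[i]=22>B[j]=5 take 5, j++
i=1 j=1: A[i]=22>B[j]=7 take 7, j++
i=1 j=2: A[i]=22>B[j]=8 take 8, j++
i=1 j=3: A[i]=22>B[j]=18 take 18, j++
i=1 j=4: A[i]=22<=B[j]=22 take 22, i++
i=2 j=4: A[i]=36>B[j]=22 take 22, j++
i=2 j=5: A[i]=36>B[j]=34 take 34, j++
i=2 j=6: A[i]=36<=B[j]=37 take 36, i++
i=3 j=6: A done, take B[j]=37, j++
i=3 j=7: A done, take B[j]=38, j++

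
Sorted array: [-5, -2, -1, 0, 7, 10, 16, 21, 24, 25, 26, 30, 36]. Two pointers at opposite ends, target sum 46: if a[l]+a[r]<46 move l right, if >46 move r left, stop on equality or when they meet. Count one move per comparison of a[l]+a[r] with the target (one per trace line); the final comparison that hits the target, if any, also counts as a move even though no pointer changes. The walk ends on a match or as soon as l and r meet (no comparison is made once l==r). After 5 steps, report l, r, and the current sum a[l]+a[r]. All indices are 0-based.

l=5, r=12, sum=46

[0,12] -5+36=31 <46 → l++
[1,12] -2+36=34 <46 → l++
[2,12] -1+36=35 <46 → l++
[3,12] 0+36=36 <46 → l++
[4,12] 7+36=43 <46 → l++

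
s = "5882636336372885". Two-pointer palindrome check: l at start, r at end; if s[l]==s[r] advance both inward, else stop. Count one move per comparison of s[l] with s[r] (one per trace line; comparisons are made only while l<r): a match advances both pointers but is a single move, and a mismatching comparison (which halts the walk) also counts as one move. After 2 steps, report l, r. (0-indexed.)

[0,15] '5'=='5' → l++,r--
[1,14] '8'=='8' → l++,r--

l=2, r=13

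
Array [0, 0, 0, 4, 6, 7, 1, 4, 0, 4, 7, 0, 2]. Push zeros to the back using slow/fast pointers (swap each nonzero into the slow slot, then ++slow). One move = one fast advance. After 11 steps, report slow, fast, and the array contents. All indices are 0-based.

slow=7, fast=11, a=[4, 6, 7, 1, 4, 4, 7, 0, 0, 0, 0, 0, 2]

(s=0,f=0) a[fast]=0 → fast++
(s=0,f=1) a[fast]=0 → fast++
(s=0,f=2) a[fast]=0 → fast++
(s=0,f=3) a[fast]=4≠0 swap→a[0]=4 → slow++,fast++
(s=1,f=4) a[fast]=6≠0 swap→a[1]=6 → slow++,fast++
(s=2,f=5) a[fast]=7≠0 swap→a[2]=7 → slow++,fast++
(s=3,f=6) a[fast]=1≠0 swap→a[3]=1 → slow++,fast++
(s=4,f=7) a[fast]=4≠0 swap→a[4]=4 → slow++,fast++
(s=5,f=8) a[fast]=0 → fast++
(s=5,f=9) a[fast]=4≠0 swap→a[5]=4 → slow++,fast++
(s=6,f=10) a[fast]=7≠0 swap→a[6]=7 → slow++,fast++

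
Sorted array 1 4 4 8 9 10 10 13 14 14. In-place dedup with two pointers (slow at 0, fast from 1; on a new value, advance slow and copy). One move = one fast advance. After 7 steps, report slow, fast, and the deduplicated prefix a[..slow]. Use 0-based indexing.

slow=5, fast=8, prefix=[1, 4, 8, 9, 10, 13]

slow=0 fast=1: a[fast]=4≠a[slow]=1 write a[1]=4, slow++,fast++
slow=1 fast=2: a[fast]=4=a[slow] dup, fast++
slow=1 fast=3: a[fast]=8≠a[slow]=4 write a[2]=8, slow++,fast++
slow=2 fast=4: a[fast]=9≠a[slow]=8 write a[3]=9, slow++,fast++
slow=3 fast=5: a[fast]=10≠a[slow]=9 write a[4]=10, slow++,fast++
slow=4 fast=6: a[fast]=10=a[slow] dup, fast++
slow=4 fast=7: a[fast]=13≠a[slow]=10 write a[5]=13, slow++,fast++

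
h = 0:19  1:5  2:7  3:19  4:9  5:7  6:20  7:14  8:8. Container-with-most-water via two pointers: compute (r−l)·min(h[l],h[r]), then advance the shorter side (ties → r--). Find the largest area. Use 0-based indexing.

l=0 r=8: min(19,8)*8=64 best=64 *, r--
l=0 r=7: min(19,14)*7=98 best=98 *, r--
l=0 r=6: min(19,20)*6=114 best=114 *, l++
l=1 r=6: min(5,20)*5=25 best=114, l++
l=2 r=6: min(7,20)*4=28 best=114, l++
l=3 r=6: min(19,20)*3=57 best=114, l++
l=4 r=6: min(9,20)*2=18 best=114, l++
l=5 r=6: min(7,20)*1=7 best=114, l++

max area = 114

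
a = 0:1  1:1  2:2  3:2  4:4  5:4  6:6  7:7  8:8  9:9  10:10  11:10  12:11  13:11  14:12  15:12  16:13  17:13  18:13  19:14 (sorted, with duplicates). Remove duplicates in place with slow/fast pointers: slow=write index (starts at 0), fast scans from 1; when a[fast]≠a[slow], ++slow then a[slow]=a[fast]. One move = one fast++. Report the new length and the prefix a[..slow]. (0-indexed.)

length 12; prefix = [1, 2, 4, 6, 7, 8, 9, 10, 11, 12, 13, 14]

(s=0,f=1) a[fast]=1=a[slow] dup → fast++
(s=0,f=2) a[fast]=2≠a[slow]=1 write a[1]=2 → slow++,fast++
(s=1,f=3) a[fast]=2=a[slow] dup → fast++
(s=1,f=4) a[fast]=4≠a[slow]=2 write a[2]=4 → slow++,fast++
(s=2,f=5) a[fast]=4=a[slow] dup → fast++
(s=2,f=6) a[fast]=6≠a[slow]=4 write a[3]=6 → slow++,fast++
(s=3,f=7) a[fast]=7≠a[slow]=6 write a[4]=7 → slow++,fast++
(s=4,f=8) a[fast]=8≠a[slow]=7 write a[5]=8 → slow++,fast++
(s=5,f=9) a[fast]=9≠a[slow]=8 write a[6]=9 → slow++,fast++
(s=6,f=10) a[fast]=10≠a[slow]=9 write a[7]=10 → slow++,fast++
(s=7,f=11) a[fast]=10=a[slow] dup → fast++
(s=7,f=12) a[fast]=11≠a[slow]=10 write a[8]=11 → slow++,fast++
(s=8,f=13) a[fast]=11=a[slow] dup → fast++
(s=8,f=14) a[fast]=12≠a[slow]=11 write a[9]=12 → slow++,fast++
(s=9,f=15) a[fast]=12=a[slow] dup → fast++
(s=9,f=16) a[fast]=13≠a[slow]=12 write a[10]=13 → slow++,fast++
(s=10,f=17) a[fast]=13=a[slow] dup → fast++
(s=10,f=18) a[fast]=13=a[slow] dup → fast++
(s=10,f=19) a[fast]=14≠a[slow]=13 write a[11]=14 → slow++,fast++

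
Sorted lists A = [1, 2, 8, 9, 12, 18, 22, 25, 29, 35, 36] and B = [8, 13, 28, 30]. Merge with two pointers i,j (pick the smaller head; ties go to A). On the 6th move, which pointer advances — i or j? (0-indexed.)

i

i=0 j=0: A[i]=1<=B[j]=8 take 1, i++
i=1 j=0: A[i]=2<=B[j]=8 take 2, i++
i=2 j=0: A[i]=8<=B[j]=8 take 8, i++
i=3 j=0: A[i]=9>B[j]=8 take 8, j++
i=3 j=1: A[i]=9<=B[j]=13 take 9, i++
i=4 j=1: A[i]=12<=B[j]=13 take 12, i++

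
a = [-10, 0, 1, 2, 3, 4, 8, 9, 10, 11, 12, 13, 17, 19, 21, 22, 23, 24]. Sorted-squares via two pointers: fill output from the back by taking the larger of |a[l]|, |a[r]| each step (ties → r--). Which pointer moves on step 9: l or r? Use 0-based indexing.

r

l=0 r=17: |-10|<=|24| out[17]=576, r--
l=0 r=16: |-10|<=|23| out[16]=529, r--
l=0 r=15: |-10|<=|22| out[15]=484, r--
l=0 r=14: |-10|<=|21| out[14]=441, r--
l=0 r=13: |-10|<=|19| out[13]=361, r--
l=0 r=12: |-10|<=|17| out[12]=289, r--
l=0 r=11: |-10|<=|13| out[11]=169, r--
l=0 r=10: |-10|<=|12| out[10]=144, r--
l=0 r=9: |-10|<=|11| out[9]=121, r--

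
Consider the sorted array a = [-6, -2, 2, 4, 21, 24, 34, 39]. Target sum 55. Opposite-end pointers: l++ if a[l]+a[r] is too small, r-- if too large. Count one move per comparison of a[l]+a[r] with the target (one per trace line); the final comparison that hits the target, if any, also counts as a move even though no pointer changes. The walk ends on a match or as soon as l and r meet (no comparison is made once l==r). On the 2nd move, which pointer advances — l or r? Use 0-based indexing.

l

l=0 r=7: -6+39=33 <55, l++
l=1 r=7: -2+39=37 <55, l++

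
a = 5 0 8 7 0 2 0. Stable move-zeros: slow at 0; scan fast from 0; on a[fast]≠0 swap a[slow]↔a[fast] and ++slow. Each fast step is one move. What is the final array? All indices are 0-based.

slow=0 fast=0: a[fast]=5≠0 swap→a[0]=5, slow++,fast++
slow=1 fast=1: a[fast]=0, fast++
slow=1 fast=2: a[fast]=8≠0 swap→a[1]=8, slow++,fast++
slow=2 fast=3: a[fast]=7≠0 swap→a[2]=7, slow++,fast++
slow=3 fast=4: a[fast]=0, fast++
slow=3 fast=5: a[fast]=2≠0 swap→a[3]=2, slow++,fast++
slow=4 fast=6: a[fast]=0, fast++

[5, 8, 7, 2, 0, 0, 0]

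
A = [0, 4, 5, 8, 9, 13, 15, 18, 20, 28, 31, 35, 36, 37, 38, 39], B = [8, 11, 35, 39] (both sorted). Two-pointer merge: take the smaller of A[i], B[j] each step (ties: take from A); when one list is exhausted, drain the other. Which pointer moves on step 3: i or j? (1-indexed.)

i

i=1 j=1: A[i]=0<=B[j]=8 take 0, i++
i=2 j=1: A[i]=4<=B[j]=8 take 4, i++
i=3 j=1: A[i]=5<=B[j]=8 take 5, i++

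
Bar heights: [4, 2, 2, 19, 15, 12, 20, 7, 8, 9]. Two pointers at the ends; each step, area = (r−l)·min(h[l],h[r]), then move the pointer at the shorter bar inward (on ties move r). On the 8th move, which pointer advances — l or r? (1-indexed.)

[1,10] min(4,9)*9=36 best=36 * → l++
[2,10] min(2,9)*8=16 best=36 → l++
[3,10] min(2,9)*7=14 best=36 → l++
[4,10] min(19,9)*6=54 best=54 * → r--
[4,9] min(19,8)*5=40 best=54 → r--
[4,8] min(19,7)*4=28 best=54 → r--
[4,7] min(19,20)*3=57 best=57 * → l++
[5,7] min(15,20)*2=30 best=57 → l++

l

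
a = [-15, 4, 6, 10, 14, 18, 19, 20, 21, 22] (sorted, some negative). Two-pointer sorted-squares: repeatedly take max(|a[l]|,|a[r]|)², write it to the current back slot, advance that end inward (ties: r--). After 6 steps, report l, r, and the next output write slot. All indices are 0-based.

l=1, r=4, next write slot=3

[0,9] |-15|<=|22| out[9]=484 → r--
[0,8] |-15|<=|21| out[8]=441 → r--
[0,7] |-15|<=|20| out[7]=400 → r--
[0,6] |-15|<=|19| out[6]=361 → r--
[0,5] |-15|<=|18| out[5]=324 → r--
[0,4] |-15|>|14| out[4]=225 → l++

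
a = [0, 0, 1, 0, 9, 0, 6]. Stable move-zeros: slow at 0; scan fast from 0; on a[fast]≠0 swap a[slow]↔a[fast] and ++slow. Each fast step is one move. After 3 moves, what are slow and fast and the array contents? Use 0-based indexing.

slow=1, fast=3, a=[1, 0, 0, 0, 9, 0, 6]

(s=0,f=0) a[fast]=0 → fast++
(s=0,f=1) a[fast]=0 → fast++
(s=0,f=2) a[fast]=1≠0 swap→a[0]=1 → slow++,fast++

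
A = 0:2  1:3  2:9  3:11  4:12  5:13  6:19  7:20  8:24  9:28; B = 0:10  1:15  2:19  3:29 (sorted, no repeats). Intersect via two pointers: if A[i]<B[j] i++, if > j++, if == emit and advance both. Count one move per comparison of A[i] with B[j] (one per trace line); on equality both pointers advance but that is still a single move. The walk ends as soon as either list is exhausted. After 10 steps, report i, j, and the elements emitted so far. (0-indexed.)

i=8, j=3, emitted=[19]

i=0 j=0: 2<10, i++
i=1 j=0: 3<10, i++
i=2 j=0: 9<10, i++
i=3 j=0: 11>10, j++
i=3 j=1: 11<15, i++
i=4 j=1: 12<15, i++
i=5 j=1: 13<15, i++
i=6 j=1: 19>15, j++
i=6 j=2: 19==19 emit, i++,j++
i=7 j=3: 20<29, i++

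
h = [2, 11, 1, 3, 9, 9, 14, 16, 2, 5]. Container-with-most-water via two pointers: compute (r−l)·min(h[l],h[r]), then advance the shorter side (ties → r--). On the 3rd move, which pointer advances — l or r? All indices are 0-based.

l=0 r=9: min(2,5)*9=18 best=18 *, l++
l=1 r=9: min(11,5)*8=40 best=40 *, r--
l=1 r=8: min(11,2)*7=14 best=40, r--

r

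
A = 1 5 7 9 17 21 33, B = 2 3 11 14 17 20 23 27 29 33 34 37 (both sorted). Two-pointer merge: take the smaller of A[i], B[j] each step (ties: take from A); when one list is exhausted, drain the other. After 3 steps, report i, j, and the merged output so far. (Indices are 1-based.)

i=1 j=1: A[i]=1<=B[j]=2 take 1, i++
i=2 j=1: A[i]=5>B[j]=2 take 2, j++
i=2 j=2: A[i]=5>B[j]=3 take 3, j++

i=2, j=3, merged so far=[1, 2, 3]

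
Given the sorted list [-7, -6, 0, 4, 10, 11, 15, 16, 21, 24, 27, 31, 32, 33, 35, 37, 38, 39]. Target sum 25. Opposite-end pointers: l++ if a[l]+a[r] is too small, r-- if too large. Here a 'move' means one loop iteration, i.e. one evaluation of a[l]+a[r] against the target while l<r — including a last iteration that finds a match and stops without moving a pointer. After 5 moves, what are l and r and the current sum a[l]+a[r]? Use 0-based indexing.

l=0, r=12, sum=25

l=0 r=17: -7+39=32 >25, r--
l=0 r=16: -7+38=31 >25, r--
l=0 r=15: -7+37=30 >25, r--
l=0 r=14: -7+35=28 >25, r--
l=0 r=13: -7+33=26 >25, r--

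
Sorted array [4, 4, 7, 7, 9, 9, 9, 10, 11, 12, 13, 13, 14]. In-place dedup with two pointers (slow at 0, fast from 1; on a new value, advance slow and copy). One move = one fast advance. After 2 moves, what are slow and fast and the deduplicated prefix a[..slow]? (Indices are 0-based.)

(s=0,f=1) a[fast]=4=a[slow] dup → fast++
(s=0,f=2) a[fast]=7≠a[slow]=4 write a[1]=7 → slow++,fast++

slow=1, fast=3, prefix=[4, 7]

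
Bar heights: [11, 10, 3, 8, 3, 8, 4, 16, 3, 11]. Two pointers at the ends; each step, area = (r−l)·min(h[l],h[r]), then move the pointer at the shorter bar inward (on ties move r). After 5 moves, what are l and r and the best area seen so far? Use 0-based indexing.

l=0 r=9: min(11,11)*9=99 best=99 *, r--
l=0 r=8: min(11,3)*8=24 best=99, r--
l=0 r=7: min(11,16)*7=77 best=99, l++
l=1 r=7: min(10,16)*6=60 best=99, l++
l=2 r=7: min(3,16)*5=15 best=99, l++

l=3, r=7, best area=99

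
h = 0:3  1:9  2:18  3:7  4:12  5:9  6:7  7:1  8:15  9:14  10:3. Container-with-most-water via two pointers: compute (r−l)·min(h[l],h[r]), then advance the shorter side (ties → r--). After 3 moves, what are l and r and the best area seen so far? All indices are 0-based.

l=2, r=9, best area=72

l=0 r=10: min(3,3)*10=30 best=30 *, r--
l=0 r=9: min(3,14)*9=27 best=30, l++
l=1 r=9: min(9,14)*8=72 best=72 *, l++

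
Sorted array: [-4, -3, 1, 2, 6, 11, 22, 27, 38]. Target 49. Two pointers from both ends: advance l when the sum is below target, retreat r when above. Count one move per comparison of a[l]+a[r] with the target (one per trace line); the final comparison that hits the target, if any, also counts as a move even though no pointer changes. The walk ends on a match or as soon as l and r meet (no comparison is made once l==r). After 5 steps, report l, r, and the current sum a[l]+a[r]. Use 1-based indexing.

[1,9] -4+38=34 <49 → l++
[2,9] -3+38=35 <49 → l++
[3,9] 1+38=39 <49 → l++
[4,9] 2+38=40 <49 → l++
[5,9] 6+38=44 <49 → l++

l=6, r=9, sum=49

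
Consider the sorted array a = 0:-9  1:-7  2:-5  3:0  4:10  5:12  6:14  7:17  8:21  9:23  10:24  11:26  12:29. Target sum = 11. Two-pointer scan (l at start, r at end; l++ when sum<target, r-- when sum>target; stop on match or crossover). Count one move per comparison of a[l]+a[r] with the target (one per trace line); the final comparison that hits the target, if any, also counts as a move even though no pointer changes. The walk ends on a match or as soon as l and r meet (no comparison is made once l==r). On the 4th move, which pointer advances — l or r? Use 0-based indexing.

r

[0,12] -9+29=20 >11 → r--
[0,11] -9+26=17 >11 → r--
[0,10] -9+24=15 >11 → r--
[0,9] -9+23=14 >11 → r--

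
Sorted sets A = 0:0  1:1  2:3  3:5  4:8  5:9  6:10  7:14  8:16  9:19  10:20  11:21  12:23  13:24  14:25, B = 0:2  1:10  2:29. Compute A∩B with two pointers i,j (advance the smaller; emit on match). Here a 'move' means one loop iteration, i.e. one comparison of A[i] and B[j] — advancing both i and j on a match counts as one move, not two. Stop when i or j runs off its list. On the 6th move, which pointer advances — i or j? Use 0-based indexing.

i

i=0 j=0: 0<2, i++
i=1 j=0: 1<2, i++
i=2 j=0: 3>2, j++
i=2 j=1: 3<10, i++
i=3 j=1: 5<10, i++
i=4 j=1: 8<10, i++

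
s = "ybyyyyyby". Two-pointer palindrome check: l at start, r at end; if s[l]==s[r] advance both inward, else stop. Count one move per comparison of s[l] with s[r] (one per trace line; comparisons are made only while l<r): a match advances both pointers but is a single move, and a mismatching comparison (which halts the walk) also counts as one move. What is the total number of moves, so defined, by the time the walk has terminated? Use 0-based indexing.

[0,8] 'y'=='y' → l++,r--
[1,7] 'b'=='b' → l++,r--
[2,6] 'y'=='y' → l++,r--
[3,5] 'y'=='y' → l++,r--

4 moves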